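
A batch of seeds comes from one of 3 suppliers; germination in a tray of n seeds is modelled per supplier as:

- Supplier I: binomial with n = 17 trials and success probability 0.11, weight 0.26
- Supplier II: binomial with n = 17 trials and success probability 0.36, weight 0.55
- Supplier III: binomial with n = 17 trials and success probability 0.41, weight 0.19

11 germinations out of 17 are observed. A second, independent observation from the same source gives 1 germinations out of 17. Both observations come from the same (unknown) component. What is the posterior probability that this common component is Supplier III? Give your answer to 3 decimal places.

The responsibility of component k is π_k f_k(x) divided by Σ_j π_j f_j(x).
Since both observations come from the same component, the likelihood for component k is f_k(x₁)·f_k(x₂).
  p_I = [1.75485e-07] × [0.289789] = 5.08536e-08
  p_II = [0.0111941] × [0.00484876] = 5.42774e-05
  p_III = [0.0287286] × [0.00150267] = 4.31698e-05
Multiply by the mixture weights:
  π_I·p_I = 0.26 × 5.08536e-08 = 1.32219e-08
  π_II·p_II = 0.55 × 5.42774e-05 = 2.98525e-05
  π_III·p_III = 0.19 × 4.31698e-05 = 8.20226e-06
Normaliser: 1.32219e-08 + 2.98525e-05 + 8.20226e-06 = 3.8068e-05
P(Supplier III | data) ≈ 0.215

0.215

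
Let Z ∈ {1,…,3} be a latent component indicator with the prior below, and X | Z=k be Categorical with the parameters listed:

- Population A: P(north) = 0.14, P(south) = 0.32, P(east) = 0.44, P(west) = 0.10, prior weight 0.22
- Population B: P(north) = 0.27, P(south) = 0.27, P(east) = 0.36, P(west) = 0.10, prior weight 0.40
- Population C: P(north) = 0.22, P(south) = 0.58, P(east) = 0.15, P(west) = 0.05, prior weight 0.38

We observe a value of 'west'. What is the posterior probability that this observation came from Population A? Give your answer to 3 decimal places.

0.272

P(component k | x) = P(Z=k)·f_k(x) / marginal(x), where marginal(x) = Σ_j P(Z=j)·f_j(x).
Categorical probabilities:
  f_A = 0.1
  f_B = 0.1
  f_C = 0.05
Prior × likelihood for each component:
  P(Z=A)·f_A = 0.22 × 0.1 = 0.022
  P(Z=B)·f_B = 0.40 × 0.1 = 0.04
  P(Z=C)·f_C = 0.38 × 0.05 = 0.019
Marginal: 0.022 + 0.04 + 0.019 = 0.081
Responsibility of Population A: 0.022 / 0.081 ≈ 0.272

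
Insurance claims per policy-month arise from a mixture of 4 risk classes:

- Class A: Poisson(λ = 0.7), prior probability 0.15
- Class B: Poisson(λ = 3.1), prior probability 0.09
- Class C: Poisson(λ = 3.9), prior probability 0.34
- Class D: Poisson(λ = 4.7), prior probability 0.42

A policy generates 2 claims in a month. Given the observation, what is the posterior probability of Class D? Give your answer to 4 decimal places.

The responsibility of component k is π_k f_k(x) divided by Σ_j π_j f_j(x).
Component likelihoods at x = 2 claims:
  f_A = e^(−0.7)·0.7^2/2! = 0.121663
  f_B = e^(−3.1)·3.1^2/2! = 0.216461
  f_C = e^(−3.9)·3.9^2/2! = 0.15394
  f_D = e^(−4.7)·4.7^2/2! = 0.100457
Prior × likelihood for each component:
  π_A·f_A = 0.15 × 0.121663 = 0.0182495
  π_B·f_B = 0.09 × 0.216461 = 0.0194815
  π_C·f_C = 0.34 × 0.15394 = 0.0523395
  π_D·f_D = 0.42 × 0.100457 = 0.0421921
Marginal: 0.0182495 + 0.0194815 + 0.0523395 + 0.0421921 = 0.132263
Responsibility of Class D: 0.0421921 / 0.132263 ≈ 0.3190

0.3190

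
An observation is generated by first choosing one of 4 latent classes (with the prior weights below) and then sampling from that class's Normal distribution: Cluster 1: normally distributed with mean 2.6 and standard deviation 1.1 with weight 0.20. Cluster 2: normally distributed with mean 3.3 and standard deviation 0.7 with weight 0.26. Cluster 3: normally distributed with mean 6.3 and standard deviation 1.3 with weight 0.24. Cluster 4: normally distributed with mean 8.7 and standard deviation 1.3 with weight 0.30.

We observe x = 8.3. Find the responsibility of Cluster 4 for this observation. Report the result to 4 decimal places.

Posterior ∝ prior × likelihood, so P(k | x) ∝ w_k f_k(x); normalise over all components.
Component likelihoods at x = 8.3:
  p_1 = 5.35605e-07
  p_2 = 4.75194e-12
  p_3 = 0.0939742
  p_4 = 0.29269
Multiply by the mixture weights:
  w_1·p_1 = 0.20 × 5.35605e-07 = 1.07121e-07
  w_2·p_2 = 0.26 × 4.75194e-12 = 1.23551e-12
  w_3·p_3 = 0.24 × 0.0939742 = 0.0225538
  w_4·p_4 = 0.30 × 0.29269 = 0.0878071
Marginal: 1.07121e-07 + 1.23551e-12 + 0.0225538 + 0.0878071 = 0.110361
So the posterior for Cluster 4 is 0.0878071 / 0.110361 ≈ 0.7956.

0.7956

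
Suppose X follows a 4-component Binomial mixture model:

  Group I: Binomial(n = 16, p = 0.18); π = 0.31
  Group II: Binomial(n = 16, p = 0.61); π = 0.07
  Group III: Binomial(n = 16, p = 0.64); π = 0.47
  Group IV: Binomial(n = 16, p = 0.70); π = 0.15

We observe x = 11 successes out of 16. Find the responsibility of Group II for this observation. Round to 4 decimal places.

0.0889

The responsibility of component k is w_k f_k(x) divided by Σ_j w_j f_j(x).
Evaluate each component's likelihood at the observed value:
  p_I = C(16,11)·0.18^11·0.82^5 = 4368·6.42684e-09·0.37074 = 1.04076e-05
  p_II = C(16,11)·0.61^11·0.39^5 = 4368·0.00435139·0.00902242 = 0.171488
  p_III = C(16,11)·0.64^11·0.36^5 = 4368·0.0073787·0.00604662 = 0.194883
  p_IV = C(16,11)·0.70^11·0.30^5 = 4368·0.0197733·0.00243 = 0.209878
Prior × likelihood for each component:
  w_I·p_I = 0.31 × 1.04076e-05 = 3.22635e-06
  w_II·p_II = 0.07 × 0.171488 = 0.0120042
  w_III·p_III = 0.47 × 0.194883 = 0.0915952
  w_IV·p_IV = 0.15 × 0.209878 = 0.0314817
Marginal: 3.22635e-06 + 0.0120042 + 0.0915952 + 0.0314817 = 0.135084
So the posterior for Group II is 0.0120042 / 0.135084 ≈ 0.0889.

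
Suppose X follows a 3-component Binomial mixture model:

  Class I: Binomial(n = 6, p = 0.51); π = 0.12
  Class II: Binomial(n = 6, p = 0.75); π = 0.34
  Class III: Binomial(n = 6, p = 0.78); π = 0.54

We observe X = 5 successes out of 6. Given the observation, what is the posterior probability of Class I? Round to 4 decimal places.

0.0359

Apply Bayes' rule: the posterior for each component is proportional to its prior times its likelihood at x.
Evaluate each component's likelihood at the observed value:
  f_I = 0.101437
  f_II = 0.355957
  f_III = 0.381107
Prior × likelihood for each component:
  π_I·f_I = 0.12 × 0.101437 = 0.0121725
  π_II·f_II = 0.34 × 0.355957 = 0.121025
  π_III·f_III = 0.54 × 0.381107 = 0.205798
Marginal: 0.0121725 + 0.121025 + 0.205798 = 0.338996
P(Class I | data) ≈ 0.0359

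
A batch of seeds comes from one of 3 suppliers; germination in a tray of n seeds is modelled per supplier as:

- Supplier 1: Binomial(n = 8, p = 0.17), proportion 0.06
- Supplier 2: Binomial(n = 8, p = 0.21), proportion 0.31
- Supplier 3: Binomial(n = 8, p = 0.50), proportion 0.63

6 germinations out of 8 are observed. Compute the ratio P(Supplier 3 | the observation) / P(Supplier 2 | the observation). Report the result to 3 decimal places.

148.309

Posterior odds = (w_i f_i(x)) / (w_j f_j(x)); the normalising sum cancels.
Component likelihoods at x = 6 germinations out of 8:
  p_1 = C(8,6)·0.17^6·0.83^2 = 28·2.41376e-05·0.6889 = 0.000465594
  p_2 = C(8,6)·0.21^6·0.79^2 = 28·8.57661e-05·0.6241 = 0.00149875
  p_3 = C(8,6)·0.50^6·0.50^2 = 28·0.015625·0.25 = 0.109375
Posterior odds = (w_3·p_3) / (w_2·p_2) = (0.63·0.109375) / (0.31·0.00149875) = 0.0689063 / 0.000464611 ≈ 148.309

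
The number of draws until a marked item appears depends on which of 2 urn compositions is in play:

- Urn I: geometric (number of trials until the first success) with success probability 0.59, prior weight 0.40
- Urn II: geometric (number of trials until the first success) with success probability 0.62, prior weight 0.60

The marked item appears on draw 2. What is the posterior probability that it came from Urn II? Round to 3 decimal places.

0.594

The responsibility of component k is w_k f_k(x) divided by Σ_j w_j f_j(x).
Evaluate each component's likelihood at the observed value:
  p_I = 0.2419
  p_II = 0.2356
Prior × likelihood for each component:
  w_I·p_I = 0.40 × 0.2419 = 0.09676
  w_II·p_II = 0.60 × 0.2356 = 0.14136
Normaliser: 0.09676 + 0.14136 = 0.23812
So the posterior for Urn II is 0.14136 / 0.23812 ≈ 0.594.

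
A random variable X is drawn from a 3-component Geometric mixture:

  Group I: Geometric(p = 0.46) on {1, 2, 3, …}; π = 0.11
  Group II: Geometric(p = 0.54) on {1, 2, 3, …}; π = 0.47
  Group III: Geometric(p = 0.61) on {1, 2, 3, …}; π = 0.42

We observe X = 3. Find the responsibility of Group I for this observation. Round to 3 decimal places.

0.137

The responsibility of component k is π_k f_k(x) divided by Σ_j π_j f_j(x).
Component likelihoods at x = 3:
  L_I = 0.134136
  L_II = 0.114264
  L_III = 0.092781
Unnormalised posteriors:
  π_I·L_I = 0.11 × 0.134136 = 0.014755
  π_II·L_II = 0.47 × 0.114264 = 0.0537041
  π_III·L_III = 0.42 × 0.092781 = 0.038968
Denominator: 0.014755 + 0.0537041 + 0.038968 = 0.107427
So the posterior for Group I is 0.014755 / 0.107427 ≈ 0.137.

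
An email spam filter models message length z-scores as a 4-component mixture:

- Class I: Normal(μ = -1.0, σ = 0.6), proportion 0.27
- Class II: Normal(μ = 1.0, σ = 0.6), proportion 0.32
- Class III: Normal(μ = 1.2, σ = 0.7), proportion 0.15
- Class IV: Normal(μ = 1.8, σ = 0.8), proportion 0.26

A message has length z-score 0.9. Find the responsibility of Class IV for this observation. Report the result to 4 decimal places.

By Bayes' theorem, P(k | x) = P(Z=k) f_k(x) / Σ_j P(Z=j) f_j(x).
Evaluate each component's likelihood at the observed value:
  p_I = (1/(0.6·√(2π)))·exp(−(0.9−-1.0)²/(2·0.6²)) = 0.664904·exp(-5.01389) = 0.00441829
  p_II = (1/(0.6·√(2π)))·exp(−(0.9−1.0)²/(2·0.6²)) = 0.664904·exp(-0.01389) = 0.655733
  p_III = (1/(0.7·√(2π)))·exp(−(0.9−1.2)²/(2·0.7²)) = 0.569918·exp(-0.09184) = 0.51991
  p_IV = (1/(0.8·√(2π)))·exp(−(0.9−1.8)²/(2·0.8²)) = 0.498678·exp(-0.63281) = 0.264846
Prior × likelihood for each component:
  P(Z=I)·p_I = 0.27 × 0.00441829 = 0.00119294
  P(Z=II)·p_II = 0.32 × 0.655733 = 0.209835
  P(Z=III)·p_III = 0.15 × 0.51991 = 0.0779864
  P(Z=IV)·p_IV = 0.26 × 0.264846 = 0.0688599
Normaliser: 0.00119294 + 0.209835 + 0.0779864 + 0.0688599 = 0.357874
P(Class IV | the observation) = 0.0688599 / 0.357874 ≈ 0.1924

0.1924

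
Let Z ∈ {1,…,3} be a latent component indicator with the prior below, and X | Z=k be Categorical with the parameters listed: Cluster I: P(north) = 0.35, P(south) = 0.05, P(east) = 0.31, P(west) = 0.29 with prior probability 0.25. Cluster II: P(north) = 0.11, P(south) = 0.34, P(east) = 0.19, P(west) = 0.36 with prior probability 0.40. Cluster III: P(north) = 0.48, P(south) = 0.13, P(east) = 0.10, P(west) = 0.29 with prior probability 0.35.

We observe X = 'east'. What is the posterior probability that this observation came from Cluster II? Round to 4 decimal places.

0.4032

By Bayes' theorem, P(k | x) = π_k f_k(x) / Σ_j π_j f_j(x).
Evaluate each component's likelihood at the observed value:
  f_I = 0.31
  f_II = 0.19
  f_III = 0.1
Weight by the priors:
  π_I·f_I = 0.25 × 0.31 = 0.0775
  π_II·f_II = 0.40 × 0.19 = 0.076
  π_III·f_III = 0.35 × 0.1 = 0.035
Denominator: 0.0775 + 0.076 + 0.035 = 0.1885
P(Cluster II | the observation) = 0.076 / 0.1885 ≈ 0.4032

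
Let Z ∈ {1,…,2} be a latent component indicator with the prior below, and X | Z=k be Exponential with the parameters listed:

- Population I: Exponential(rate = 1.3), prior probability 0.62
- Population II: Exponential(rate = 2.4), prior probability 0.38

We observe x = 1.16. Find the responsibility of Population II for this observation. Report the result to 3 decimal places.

0.240

Apply Bayes' rule: the posterior for each component is proportional to its prior times its likelihood at x.
Evaluate each component's likelihood at the observed value:
  f_I = 0.287758
  f_II = 0.148298
Unnormalised posteriors:
  w_I·f_I = 0.62 × 0.287758 = 0.17841
  w_II·f_II = 0.38 × 0.148298 = 0.0563533
Normaliser: 0.17841 + 0.0563533 = 0.234763
Responsibility of Population II: 0.0563533 / 0.234763 ≈ 0.240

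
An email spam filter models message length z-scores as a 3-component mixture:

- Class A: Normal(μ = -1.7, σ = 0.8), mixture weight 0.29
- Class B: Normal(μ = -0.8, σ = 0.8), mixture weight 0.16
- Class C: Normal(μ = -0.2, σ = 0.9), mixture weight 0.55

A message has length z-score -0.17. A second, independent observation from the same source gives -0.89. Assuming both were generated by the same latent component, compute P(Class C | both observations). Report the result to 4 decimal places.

0.6914

By Bayes' theorem, P(k | x) = P(Z=k) f_k(x) / Σ_j P(Z=j) f_j(x).
Since both observations come from the same component, the likelihood for component k is f_k(x₁)·f_k(x₂).
  L_A = [0.0800885] × [0.298683] = 0.0239211
  L_B = [0.365725] × [0.495532] = 0.181229
  L_C = [0.443023] × [0.330395] = 0.146373
Weight by the priors:
  P(Z=A)·L_A = 0.29 × 0.0239211 = 0.00693711
  P(Z=B)·L_B = 0.16 × 0.181229 = 0.0289966
  P(Z=C)·L_C = 0.55 × 0.146373 = 0.0805049
Evidence: 0.00693711 + 0.0289966 + 0.0805049 = 0.116439
P(Class C | x₁, x₂) ≈ 0.6914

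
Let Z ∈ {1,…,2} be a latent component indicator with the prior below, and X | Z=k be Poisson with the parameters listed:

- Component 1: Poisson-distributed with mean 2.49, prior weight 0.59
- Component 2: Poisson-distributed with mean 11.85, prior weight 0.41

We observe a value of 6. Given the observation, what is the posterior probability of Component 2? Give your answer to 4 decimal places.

0.4101

Apply Bayes' rule: the posterior for each component is proportional to its prior times its likelihood at x.
Evaluate each component's likelihood at the observed value:
  L_1 = e^(−2.49)·2.49^6/6! = 0.0274454
  L_2 = e^(−11.85)·11.85^6/6! = 0.0274529
Weight by the priors:
  P(Z=1)·L_1 = 0.59 × 0.0274454 = 0.0161928
  P(Z=2)·L_2 = 0.41 × 0.0274529 = 0.0112557
Marginal: 0.0161928 + 0.0112557 = 0.0274485
P(Component 2 | data) = 0.0112557 / 0.0274485 ≈ 0.4101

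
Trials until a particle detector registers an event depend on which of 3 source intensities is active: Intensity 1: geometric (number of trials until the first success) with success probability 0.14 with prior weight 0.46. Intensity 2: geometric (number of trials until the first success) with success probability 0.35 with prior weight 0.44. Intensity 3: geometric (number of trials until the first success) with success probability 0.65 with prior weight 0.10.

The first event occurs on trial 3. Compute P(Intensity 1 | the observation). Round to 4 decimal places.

P(component k | x) = P(Z=k)·f_k(x) / marginal(x), where marginal(x) = Σ_j P(Z=j)·f_j(x).
Component likelihoods at x = 3:
  p_1 = 0.14·(1−0.14)^2 = 0.14·0.7396 = 0.103544
  p_2 = 0.35·(1−0.35)^2 = 0.35·0.4225 = 0.147875
  p_3 = 0.65·(1−0.65)^2 = 0.65·0.1225 = 0.079625
Unnormalised posteriors:
  P(Z=1)·p_1 = 0.46 × 0.103544 = 0.0476302
  P(Z=2)·p_2 = 0.44 × 0.147875 = 0.065065
  P(Z=3)·p_3 = 0.10 × 0.079625 = 0.0079625
Marginal: 0.0476302 + 0.065065 + 0.0079625 = 0.120658
Responsibility of Intensity 1: 0.0476302 / 0.120658 ≈ 0.3948

0.3948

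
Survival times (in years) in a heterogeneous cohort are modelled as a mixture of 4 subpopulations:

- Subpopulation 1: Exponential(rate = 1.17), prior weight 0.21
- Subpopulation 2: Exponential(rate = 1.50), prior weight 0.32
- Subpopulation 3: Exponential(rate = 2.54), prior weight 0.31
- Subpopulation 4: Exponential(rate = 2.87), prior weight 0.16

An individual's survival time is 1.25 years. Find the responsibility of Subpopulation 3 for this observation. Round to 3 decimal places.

0.187

P(component k | x) = π_k·f_k(x) / marginal(x), where marginal(x) = Σ_j π_j·f_j(x).
Component likelihoods at x = 1.25 years:
  L_1 = 1.17·e^(−1.17·1.25) = 1.17·e^(−1.4625) = 0.271038
  L_2 = 1.50·e^(−1.50·1.25) = 1.50·e^(−1.8750) = 0.230032
  L_3 = 2.54·e^(−2.54·1.25) = 2.54·e^(−3.1750) = 0.106157
  L_4 = 2.87·e^(−2.87·1.25) = 2.87·e^(−3.5875) = 0.0794055
Multiply by the mixture weights:
  π_1·L_1 = 0.21 × 0.271038 = 0.056918
  π_2·L_2 = 0.32 × 0.230032 = 0.0736104
  π_3·L_3 = 0.31 × 0.106157 = 0.0329087
  π_4·L_4 = 0.16 × 0.0794055 = 0.0127049
Denominator: 0.056918 + 0.0736104 + 0.0329087 + 0.0127049 = 0.176142
P(Subpopulation 3 | data) = 0.0329087 / 0.176142 ≈ 0.187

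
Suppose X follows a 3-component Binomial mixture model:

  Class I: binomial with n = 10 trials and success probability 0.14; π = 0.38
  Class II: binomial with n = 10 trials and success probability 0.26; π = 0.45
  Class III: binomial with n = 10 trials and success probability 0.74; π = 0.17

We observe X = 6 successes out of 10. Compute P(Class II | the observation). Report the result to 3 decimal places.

0.244

Apply Bayes' rule: the posterior for each component is proportional to its prior times its likelihood at x.
Component likelihoods at x = 6 successes out of 10:
  p_I = C(10,6)·0.14^6·0.86^4 = 210·7.52954e-06·0.547008 = 0.000864931
  p_II = C(10,6)·0.26^6·0.74^4 = 210·0.000308916·0.299866 = 0.019453
  p_III = C(10,6)·0.74^6·0.26^4 = 210·0.164206·0.00456976 = 0.157581
Prior × likelihood for each component:
  π_I·p_I = 0.38 × 0.000864931 = 0.000328674
  π_II·p_II = 0.45 × 0.019453 = 0.00875384
  π_III·p_III = 0.17 × 0.157581 = 0.0267887
Normaliser: 0.000328674 + 0.00875384 + 0.0267887 = 0.0358712
P(Class II | 6 successes out of 10) ≈ 0.244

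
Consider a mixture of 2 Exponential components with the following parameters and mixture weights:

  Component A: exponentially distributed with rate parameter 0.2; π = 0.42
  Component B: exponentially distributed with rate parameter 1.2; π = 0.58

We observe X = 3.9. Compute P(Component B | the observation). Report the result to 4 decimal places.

Posterior ∝ prior × likelihood, so P(k | x) ∝ w_k f_k(x); normalise over all components.
Exponential densities:
  f_A = 0.0916812
  f_B = 0.0111348
Weight by the priors:
  w_A·f_A = 0.42 × 0.0916812 = 0.0385061
  w_B·f_B = 0.58 × 0.0111348 = 0.00645819
Denominator: 0.0385061 + 0.00645819 = 0.0449643
P(Component B | 3.9) ≈ 0.1436

0.1436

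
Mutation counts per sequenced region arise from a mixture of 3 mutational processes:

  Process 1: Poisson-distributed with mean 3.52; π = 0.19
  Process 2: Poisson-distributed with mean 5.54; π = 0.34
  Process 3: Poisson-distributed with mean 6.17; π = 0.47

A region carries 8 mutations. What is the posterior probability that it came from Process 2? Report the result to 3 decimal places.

0.350

The responsibility of component k is P(Z=k) f_k(x) divided by Σ_j P(Z=j) f_j(x).
Poisson probabilities:
  p_1 = 0.0173023
  p_2 = 0.0864104
  p_3 = 0.108934
Multiply by the mixture weights:
  P(Z=1)·p_1 = 0.19 × 0.0173023 = 0.00328744
  P(Z=2)·p_2 = 0.34 × 0.0864104 = 0.0293795
  P(Z=3)·p_3 = 0.47 × 0.108934 = 0.051199
Marginal: 0.00328744 + 0.0293795 + 0.051199 = 0.083866
So the posterior for Process 2 is 0.0293795 / 0.083866 ≈ 0.350.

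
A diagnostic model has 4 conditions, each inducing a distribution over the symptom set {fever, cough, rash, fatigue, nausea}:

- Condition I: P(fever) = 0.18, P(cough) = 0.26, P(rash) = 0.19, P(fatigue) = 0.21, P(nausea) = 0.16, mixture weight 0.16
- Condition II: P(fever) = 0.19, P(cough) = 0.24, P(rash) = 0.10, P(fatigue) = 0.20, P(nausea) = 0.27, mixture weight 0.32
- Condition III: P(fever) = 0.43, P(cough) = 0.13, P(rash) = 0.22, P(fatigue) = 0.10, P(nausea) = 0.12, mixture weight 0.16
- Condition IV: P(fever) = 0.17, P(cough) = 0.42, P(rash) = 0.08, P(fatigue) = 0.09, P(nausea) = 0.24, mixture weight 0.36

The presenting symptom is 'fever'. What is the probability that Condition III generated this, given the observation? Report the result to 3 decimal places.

P(component k | x) = π_k·f_k(x) / marginal(x), where marginal(x) = Σ_j π_j·f_j(x).
Component likelihoods at x = 'fever':
  p_I = P(fever | comp) = 0.18
  p_II = P(fever | comp) = 0.19
  p_III = P(fever | comp) = 0.43
  p_IV = P(fever | comp) = 0.17
Unnormalised posteriors:
  π_I·p_I = 0.16 × 0.18 = 0.0288
  π_II·p_II = 0.32 × 0.19 = 0.0608
  π_III·p_III = 0.16 × 0.43 = 0.0688
  π_IV·p_IV = 0.36 × 0.17 = 0.0612
Marginal: 0.0288 + 0.0608 + 0.0688 + 0.0612 = 0.2196
P(Condition III | 'fever') ≈ 0.313

0.313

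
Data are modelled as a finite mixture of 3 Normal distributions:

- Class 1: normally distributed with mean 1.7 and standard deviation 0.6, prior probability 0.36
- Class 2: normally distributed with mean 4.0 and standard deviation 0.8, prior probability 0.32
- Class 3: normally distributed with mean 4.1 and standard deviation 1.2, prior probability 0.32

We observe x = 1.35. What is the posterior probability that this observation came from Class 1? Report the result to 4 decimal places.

By Bayes' theorem, P(k | x) = P(Z=k) f_k(x) / Σ_j P(Z=j) f_j(x).
Evaluate each component's likelihood at the observed value:
  p_1 = (1/(0.6·√(2π)))·exp(−(1.35−1.7)²/(2·0.6²)) = 0.664904·exp(-0.17014) = 0.560878
  p_2 = (1/(0.8·√(2π)))·exp(−(1.35−4.0)²/(2·0.8²)) = 0.498678·exp(-5.48633) = 0.00206604
  p_3 = (1/(1.2·√(2π)))·exp(−(1.35−4.1)²/(2·1.2²)) = 0.332452·exp(-2.62587) = 0.0240618
Prior × likelihood for each component:
  P(Z=1)·p_1 = 0.36 × 0.560878 = 0.201916
  P(Z=2)·p_2 = 0.32 × 0.00206604 = 0.000661132
  P(Z=3)·p_3 = 0.32 × 0.0240618 = 0.00769979
Sum: 0.201916 + 0.000661132 + 0.00769979 = 0.210277
P(Class 1 | data) ≈ 0.9602

0.9602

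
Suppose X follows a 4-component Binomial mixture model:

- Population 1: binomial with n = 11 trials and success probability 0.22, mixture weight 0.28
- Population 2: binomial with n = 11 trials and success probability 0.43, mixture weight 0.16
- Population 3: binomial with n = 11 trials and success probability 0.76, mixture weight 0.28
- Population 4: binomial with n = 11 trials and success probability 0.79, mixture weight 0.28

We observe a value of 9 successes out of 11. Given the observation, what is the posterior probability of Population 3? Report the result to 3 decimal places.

0.475

P(component k | x) = π_k·f_k(x) / marginal(x), where marginal(x) = Σ_j π_j·f_j(x).
Component likelihoods at x = 9 successes out of 11:
  p_1 = 4.03976e-05
  p_2 = 0.00898108
  p_3 = 0.267983
  p_4 = 0.2907
Multiply by the mixture weights:
  π_1·p_1 = 0.28 × 4.03976e-05 = 1.13113e-05
  π_2·p_2 = 0.16 × 0.00898108 = 0.00143697
  π_3·p_3 = 0.28 × 0.267983 = 0.0750353
  π_4·p_4 = 0.28 × 0.2907 = 0.081396
Denominator: 1.13113e-05 + 0.00143697 + 0.0750353 + 0.081396 = 0.15788
So the posterior for Population 3 is 0.0750353 / 0.15788 ≈ 0.475.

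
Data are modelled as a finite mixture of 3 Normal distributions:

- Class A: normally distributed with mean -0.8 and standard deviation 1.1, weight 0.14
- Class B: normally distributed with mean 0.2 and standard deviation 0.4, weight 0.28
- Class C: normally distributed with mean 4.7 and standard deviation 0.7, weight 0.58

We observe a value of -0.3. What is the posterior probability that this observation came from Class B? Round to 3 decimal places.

Apply Bayes' rule: the posterior for each component is proportional to its prior times its likelihood at x.
Normal densities:
  p_A = 0.327079
  p_B = 0.456623
  p_C = 4.75194e-12
Unnormalised posteriors:
  π_A·p_A = 0.14 × 0.327079 = 0.045791
  π_B·p_B = 0.28 × 0.456623 = 0.127854
  π_C·p_C = 0.58 × 4.75194e-12 = 2.75613e-12
Evidence: 0.045791 + 0.127854 + 2.75613e-12 = 0.173645
Responsibility of Class B: 0.127854 / 0.173645 ≈ 0.736

0.736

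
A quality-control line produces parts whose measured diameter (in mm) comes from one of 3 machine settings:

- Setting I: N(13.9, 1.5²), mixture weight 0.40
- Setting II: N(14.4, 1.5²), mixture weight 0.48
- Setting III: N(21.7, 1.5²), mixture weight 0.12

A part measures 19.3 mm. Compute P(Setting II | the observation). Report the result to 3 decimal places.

0.064

Apply Bayes' rule: the posterior for each component is proportional to its prior times its likelihood at x.
Component likelihoods at x = 19.3 mm:
  p_I = 0.000407935
  p_II = 0.0012812
  p_III = 0.0739472
Multiply by the mixture weights:
  P(Z=I)·p_I = 0.40 × 0.000407935 = 0.000163174
  P(Z=II)·p_II = 0.48 × 0.0012812 = 0.000614975
  P(Z=III)·p_III = 0.12 × 0.0739472 = 0.00887367
Normaliser: 0.000163174 + 0.000614975 + 0.00887367 = 0.00965182
Responsibility of Setting II: 0.000614975 / 0.00965182 ≈ 0.064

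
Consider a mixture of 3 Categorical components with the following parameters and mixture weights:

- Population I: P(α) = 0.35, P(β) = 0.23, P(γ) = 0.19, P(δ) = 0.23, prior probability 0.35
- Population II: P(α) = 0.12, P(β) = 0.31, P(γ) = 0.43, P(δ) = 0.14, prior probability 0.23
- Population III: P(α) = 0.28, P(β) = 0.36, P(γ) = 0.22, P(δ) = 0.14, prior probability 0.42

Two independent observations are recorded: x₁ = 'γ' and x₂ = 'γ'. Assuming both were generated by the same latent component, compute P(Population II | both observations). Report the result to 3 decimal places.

0.563

P(component k | x) = π_k·f_k(x) / marginal(x), where marginal(x) = Σ_j π_j·f_j(x).
Since both observations come from the same component, the likelihood for component k is f_k(x₁)·f_k(x₂).
  p_I = [0.19] × [0.19] = 0.0361
  p_II = [0.43] × [0.43] = 0.1849
  p_III = [0.22] × [0.22] = 0.0484
Prior × likelihood for each component:
  π_I·p_I = 0.35 × 0.0361 = 0.012635
  π_II·p_II = 0.23 × 0.1849 = 0.042527
  π_III·p_III = 0.42 × 0.0484 = 0.020328
Sum: 0.012635 + 0.042527 + 0.020328 = 0.07549
P(Population II | x₁,x₂) ≈ 0.563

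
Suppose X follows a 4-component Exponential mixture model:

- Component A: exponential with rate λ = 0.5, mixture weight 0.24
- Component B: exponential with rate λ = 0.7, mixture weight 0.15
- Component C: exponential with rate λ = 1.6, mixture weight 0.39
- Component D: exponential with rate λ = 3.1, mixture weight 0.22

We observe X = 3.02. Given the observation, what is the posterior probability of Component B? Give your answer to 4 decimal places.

0.2867

Apply Bayes' rule: the posterior for each component is proportional to its prior times its likelihood at x.
Component likelihoods at x = 3.02:
  p_A = 0.5·e^(−0.5·3.02) = 0.5·e^(−1.5100) = 0.110455
  p_B = 0.7·e^(−0.7·3.02) = 0.7·e^(−2.1140) = 0.0845278
  p_C = 1.6·e^(−1.6·3.02) = 1.6·e^(−4.8320) = 0.0127529
  p_D = 3.1·e^(−3.1·3.02) = 3.1·e^(−9.3620) = 0.000266377
Unnormalised posteriors:
  P(Z=A)·p_A = 0.24 × 0.110455 = 0.0265092
  P(Z=B)·p_B = 0.15 × 0.0845278 = 0.0126792
  P(Z=C)·p_C = 0.39 × 0.0127529 = 0.00497363
  P(Z=D)·p_D = 0.22 × 0.000266377 = 5.86029e-05
Normaliser: 0.0265092 + 0.0126792 + 0.00497363 + 5.86029e-05 = 0.0442206
P(Component B | data) ≈ 0.2867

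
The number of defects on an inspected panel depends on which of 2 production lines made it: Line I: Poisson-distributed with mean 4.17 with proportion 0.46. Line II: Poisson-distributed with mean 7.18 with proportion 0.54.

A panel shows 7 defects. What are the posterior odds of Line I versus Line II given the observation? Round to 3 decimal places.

Since P(k|x) ∝ P(Z=k) f_k(x), the posterior odds are P(Z=i) f_i(x) / (P(Z=j) f_j(x)).
Poisson probabilities:
  L_I = e^(−4.17)·4.17^7/7! = 0.0672224
  L_II = e^(−7.18)·7.18^7/7! = 0.148664
Posterior odds = (P(Z=I)·L_I) / (P(Z=II)·L_II) = (0.46·0.0672224) / (0.54·0.148664) = 0.0309223 / 0.0802786 ≈ 0.385

0.385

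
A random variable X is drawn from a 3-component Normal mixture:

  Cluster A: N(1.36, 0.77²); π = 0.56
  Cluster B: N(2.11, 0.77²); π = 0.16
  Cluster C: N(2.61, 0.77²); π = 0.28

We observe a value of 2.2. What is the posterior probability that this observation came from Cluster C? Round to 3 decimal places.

Posterior ∝ prior × likelihood, so P(k | x) ∝ w_k f_k(x); normalise over all components.
Component likelihoods at x = 2.2:
  p_A = 0.285757
  p_B = 0.51458
  p_C = 0.449628
Weight by the priors:
  w_A·p_A = 0.56 × 0.285757 = 0.160024
  w_B·p_B = 0.16 × 0.51458 = 0.0823328
  w_C·p_C = 0.28 × 0.449628 = 0.125896
Marginal: 0.160024 + 0.0823328 + 0.125896 = 0.368252
Responsibility of Cluster C: 0.125896 / 0.368252 ≈ 0.342

0.342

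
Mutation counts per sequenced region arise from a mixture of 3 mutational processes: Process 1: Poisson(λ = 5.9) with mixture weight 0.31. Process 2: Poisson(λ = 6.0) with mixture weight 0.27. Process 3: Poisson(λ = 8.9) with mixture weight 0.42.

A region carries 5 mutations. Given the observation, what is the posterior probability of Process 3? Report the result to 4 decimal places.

0.2210

Posterior ∝ prior × likelihood, so P(k | x) ∝ w_k f_k(x); normalise over all components.
Poisson probabilities:
  p_1 = 0.163208
  p_2 = 0.160623
  p_3 = 0.063467
Multiply by the mixture weights:
  w_1·p_1 = 0.31 × 0.163208 = 0.0505945
  w_2·p_2 = 0.27 × 0.160623 = 0.0433682
  w_3·p_3 = 0.42 × 0.063467 = 0.0266561
Denominator: 0.0505945 + 0.0433682 + 0.0266561 = 0.120619
P(Process 3 | 5 mutations) ≈ 0.2210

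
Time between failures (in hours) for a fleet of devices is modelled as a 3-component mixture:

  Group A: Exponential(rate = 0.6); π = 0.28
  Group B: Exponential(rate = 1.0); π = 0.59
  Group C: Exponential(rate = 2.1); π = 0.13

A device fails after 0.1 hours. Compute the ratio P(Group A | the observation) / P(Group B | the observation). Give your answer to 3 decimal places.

0.296

Posterior odds = (π_i f_i(x)) / (π_j f_j(x)); the normalising sum cancels.
Component likelihoods at x = 0.1 hours:
  L_A = 0.565059
  L_B = 0.904837
  L_C = 1.70223
Posterior odds = (π_A·L_A) / (π_B·L_B) = (0.28·0.565059) / (0.59·0.904837) = 0.158216 / 0.533854 ≈ 0.296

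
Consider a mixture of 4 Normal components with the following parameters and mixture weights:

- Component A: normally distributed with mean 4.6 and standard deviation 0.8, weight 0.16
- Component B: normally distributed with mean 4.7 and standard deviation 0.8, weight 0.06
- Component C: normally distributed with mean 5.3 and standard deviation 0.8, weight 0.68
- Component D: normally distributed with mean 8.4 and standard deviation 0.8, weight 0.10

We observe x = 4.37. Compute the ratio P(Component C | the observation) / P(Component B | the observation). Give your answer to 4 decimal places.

Only the two components matter; the odds are (π_i f_i(x)) / (π_j f_j(x)).
Normal densities:
  L_A = 0.478488
  L_B = 0.458006
  L_C = 0.253727
  L_D = 1.53958e-06
Odds = (0.68/0.06) × (0.253727/0.458006) = 11.3333 × 0.553981 ≈ 6.2785

6.2785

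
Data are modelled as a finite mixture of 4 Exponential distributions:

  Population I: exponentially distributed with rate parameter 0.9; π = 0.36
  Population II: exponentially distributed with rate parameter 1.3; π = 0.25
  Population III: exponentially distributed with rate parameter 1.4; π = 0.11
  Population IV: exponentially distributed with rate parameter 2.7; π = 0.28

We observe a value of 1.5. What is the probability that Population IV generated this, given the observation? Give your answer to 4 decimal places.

By Bayes' theorem, P(k | x) = π_k f_k(x) / Σ_j π_j f_j(x).
Component likelihoods at x = 1.5:
  L_I = 0.233316
  L_II = 0.184956
  L_III = 0.171439
  L_IV = 0.0470404
Multiply by the mixture weights:
  π_I·L_I = 0.36 × 0.233316 = 0.0839938
  π_II·L_II = 0.25 × 0.184956 = 0.0462391
  π_III·L_III = 0.11 × 0.171439 = 0.0188583
  π_IV·L_IV = 0.28 × 0.0470404 = 0.0131713
Normaliser: 0.0839938 + 0.0462391 + 0.0188583 + 0.0131713 = 0.162263
So the posterior for Population IV is 0.0131713 / 0.162263 ≈ 0.0812.

0.0812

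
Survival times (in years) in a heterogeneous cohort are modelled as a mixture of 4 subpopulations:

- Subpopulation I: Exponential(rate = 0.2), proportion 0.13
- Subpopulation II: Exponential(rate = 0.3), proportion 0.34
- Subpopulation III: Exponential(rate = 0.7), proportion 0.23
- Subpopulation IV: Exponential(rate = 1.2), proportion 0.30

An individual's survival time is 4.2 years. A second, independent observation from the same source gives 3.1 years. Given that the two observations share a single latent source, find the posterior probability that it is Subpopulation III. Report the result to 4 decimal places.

By Bayes' theorem, P(k | x) = π_k f_k(x) / Σ_j π_j f_j(x).
Since both observations come from the same component, the likelihood for component k is f_k(x₁)·f_k(x₂).
  L_I = [0.2·e^(−0.2·4.2) = 0.2·e^(−0.8400) = 0.0863421] × [0.107589] = 0.00928945
  L_II = [0.3·e^(−0.3·4.2) = 0.3·e^(−1.2600) = 0.0850962] × [0.118366] = 0.0100725
  L_III = [0.7·e^(−0.7·4.2) = 0.7·e^(−2.9400) = 0.037006] × [0.0799243] = 0.00295768
  L_IV = [1.2·e^(−1.2·4.2) = 1.2·e^(−5.0400) = 0.0077685] × [0.0290808] = 0.000225914
Unnormalised posteriors:
  π_I·L_I = 0.13 × 0.00928945 = 0.00120763
  π_II·L_II = 0.34 × 0.0100725 = 0.00342465
  π_III·L_III = 0.23 × 0.00295768 = 0.000680267
  π_IV·L_IV = 0.30 × 0.000225914 = 6.77742e-05
Marginal: 0.00120763 + 0.00342465 + 0.000680267 + 6.77742e-05 = 0.00538032
P(Subpopulation III | data) ≈ 0.1264

0.1264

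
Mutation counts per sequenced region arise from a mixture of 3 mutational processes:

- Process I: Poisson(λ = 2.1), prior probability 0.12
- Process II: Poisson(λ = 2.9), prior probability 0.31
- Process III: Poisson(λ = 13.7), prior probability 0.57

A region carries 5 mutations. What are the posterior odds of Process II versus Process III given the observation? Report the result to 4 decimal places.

11.3306

Only the two components matter; the odds are (P(Z=i) f_i(x)) / (P(Z=j) f_j(x)).
Component likelihoods at x = 5 mutations:
  f_I = 0.041677
  f_II = 0.0940491
  f_III = 0.00451427
Odds = (0.31/0.57) × (0.0940491/0.00451427) = 0.54386 × 20.8338 ≈ 11.3306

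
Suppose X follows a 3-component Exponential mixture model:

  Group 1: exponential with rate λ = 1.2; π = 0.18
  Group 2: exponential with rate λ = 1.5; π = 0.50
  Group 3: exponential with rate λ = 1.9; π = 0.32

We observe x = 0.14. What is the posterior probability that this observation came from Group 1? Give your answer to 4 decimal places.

Apply Bayes' rule: the posterior for each component is proportional to its prior times its likelihood at x.
Component likelihoods at x = 0.14:
  L_1 = 1.01442
  L_2 = 1.21588
  L_3 = 1.45623
Unnormalised posteriors:
  π_1·L_1 = 0.18 × 1.01442 = 0.182596
  π_2·L_2 = 0.50 × 1.21588 = 0.607938
  π_3·L_3 = 0.32 × 1.45623 = 0.465995
Denominator: 0.182596 + 0.607938 + 0.465995 = 1.25653
So the posterior for Group 1 is 0.182596 / 1.25653 ≈ 0.1453.

0.1453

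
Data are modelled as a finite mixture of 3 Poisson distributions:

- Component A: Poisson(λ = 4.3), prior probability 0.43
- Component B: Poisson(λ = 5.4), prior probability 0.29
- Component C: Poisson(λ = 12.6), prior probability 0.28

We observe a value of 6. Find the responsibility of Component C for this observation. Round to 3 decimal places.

Posterior ∝ prior × likelihood, so P(k | x) ∝ π_k f_k(x); normalise over all components.
Component likelihoods at x = 6:
  f_A = 0.119127
  f_B = 0.155539
  f_C = 0.0187405
Unnormalised posteriors:
  π_A·f_A = 0.43 × 0.119127 = 0.0512248
  π_B·f_B = 0.29 × 0.155539 = 0.0451064
  π_C·f_C = 0.28 × 0.0187405 = 0.00524733
Sum: 0.0512248 + 0.0451064 + 0.00524733 = 0.101579
P(Component C | x) ≈ 0.052

0.052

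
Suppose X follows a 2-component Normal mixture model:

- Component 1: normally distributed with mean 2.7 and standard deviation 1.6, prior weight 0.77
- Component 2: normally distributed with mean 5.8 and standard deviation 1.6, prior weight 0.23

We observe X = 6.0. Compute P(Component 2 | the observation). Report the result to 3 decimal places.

Posterior ∝ prior × likelihood, so P(k | x) ∝ π_k f_k(x); normalise over all components.
Component likelihoods at x = 6.0:
  p_1 = (1/(1.6·√(2π)))·exp(−(6.0−2.7)²/(2·1.6²)) = 0.249339·exp(-2.12695) = 0.0297212
  p_2 = (1/(1.6·√(2π)))·exp(−(6.0−5.8)²/(2·1.6²)) = 0.249339·exp(-0.00781) = 0.247399
Multiply by the mixture weights:
  π_1·p_1 = 0.77 × 0.0297212 = 0.0228853
  π_2·p_2 = 0.23 × 0.247399 = 0.0569017
Marginal: 0.0228853 + 0.0569017 = 0.079787
So the posterior for Component 2 is 0.0569017 / 0.079787 ≈ 0.713.

0.713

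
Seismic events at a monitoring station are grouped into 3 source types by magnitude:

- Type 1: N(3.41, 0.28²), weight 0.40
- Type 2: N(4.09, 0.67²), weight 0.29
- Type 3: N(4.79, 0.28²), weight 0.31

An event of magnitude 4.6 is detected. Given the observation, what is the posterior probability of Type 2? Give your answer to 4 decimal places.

0.2692

Posterior ∝ prior × likelihood, so P(k | x) ∝ P(Z=k) f_k(x); normalise over all components.
Component likelihoods at x = 4.6:
  L_1 = 0.000170424
  L_2 = 0.445673
  L_3 = 1.13179
Prior × likelihood for each component:
  P(Z=1)·L_1 = 0.40 × 0.000170424 = 6.81695e-05
  P(Z=2)·L_2 = 0.29 × 0.445673 = 0.129245
  P(Z=3)·L_3 = 0.31 × 1.13179 = 0.350854
Denominator: 6.81695e-05 + 0.129245 + 0.350854 = 0.480167
Responsibility of Type 2: 0.129245 / 0.480167 ≈ 0.2692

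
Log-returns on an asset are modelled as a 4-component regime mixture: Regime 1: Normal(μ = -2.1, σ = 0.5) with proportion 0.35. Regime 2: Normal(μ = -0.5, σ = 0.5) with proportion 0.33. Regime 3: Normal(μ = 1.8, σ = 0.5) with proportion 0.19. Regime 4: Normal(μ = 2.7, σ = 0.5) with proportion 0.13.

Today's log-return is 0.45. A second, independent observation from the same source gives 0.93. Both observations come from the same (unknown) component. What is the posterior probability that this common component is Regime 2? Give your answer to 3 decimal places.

0.454

Apply Bayes' rule: the posterior for each component is proportional to its prior times its likelihood at x.
Since both observations come from the same component, the likelihood for component k is f_k(x₁)·f_k(x₂).
  f_1 = [(1/(0.5·√(2π)))·exp(−(0.45−-2.1)²/(2·0.5²)) = 0.797885·exp(-13.00500) = 1.79449e-06] × [8.46275e-09] = 1.51863e-14
  f_2 = [(1/(0.5·√(2π)))·exp(−(0.45−-0.5)²/(2·0.5²)) = 0.797885·exp(-1.80500) = 0.131232] × [0.0133586] = 0.00175308
  f_3 = [(1/(0.5·√(2π)))·exp(−(0.45−1.8)²/(2·0.5²)) = 0.797885·exp(-3.64500) = 0.0208419] × [0.175592] = 0.00365967
  f_4 = [(1/(0.5·√(2π)))·exp(−(0.45−2.7)²/(2·0.5²)) = 0.797885·exp(-10.12500) = 3.19675e-05] × [0.00151613] = 4.8467e-08
Multiply by the mixture weights:
  π_1·f_1 = 0.35 × 1.51863e-14 = 5.3152e-15
  π_2·f_2 = 0.33 × 0.00175308 = 0.000578515
  π_3·f_3 = 0.19 × 0.00365967 = 0.000695337
  π_4·f_4 = 0.13 × 4.8467e-08 = 6.30071e-09
Marginal: 5.3152e-15 + 0.000578515 + 0.000695337 + 6.30071e-09 = 0.00127386
So the posterior for Regime 2 is 0.000578515 / 0.00127386 ≈ 0.454.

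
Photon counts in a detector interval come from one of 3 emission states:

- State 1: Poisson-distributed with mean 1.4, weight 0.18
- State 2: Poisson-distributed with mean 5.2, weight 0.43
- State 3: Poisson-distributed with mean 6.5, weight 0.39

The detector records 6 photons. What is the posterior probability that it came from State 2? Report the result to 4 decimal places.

0.5128

P(component k | x) = w_k·f_k(x) / marginal(x), where marginal(x) = Σ_j w_j·f_j(x).
Component likelihoods at x = 6 photons:
  L_1 = e^(−1.4)·1.4^6/6! = 0.00257883
  L_2 = e^(−5.2)·5.2^6/6! = 0.15148
  L_3 = e^(−6.5)·6.5^6/6! = 0.157483
Unnormalised posteriors:
  w_1·L_1 = 0.18 × 0.00257883 = 0.00046419
  w_2·L_2 = 0.43 × 0.15148 = 0.0651365
  w_3·L_3 = 0.39 × 0.157483 = 0.0614183
Marginal: 0.00046419 + 0.0651365 + 0.0614183 = 0.127019
P(State 2 | data) = 0.0651365 / 0.127019 ≈ 0.5128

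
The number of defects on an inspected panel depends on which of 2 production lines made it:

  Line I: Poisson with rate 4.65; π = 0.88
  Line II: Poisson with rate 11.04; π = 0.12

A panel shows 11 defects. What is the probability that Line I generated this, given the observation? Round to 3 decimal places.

0.244

The responsibility of component k is P(Z=k) f_k(x) divided by Σ_j P(Z=j) f_j(x).
Poisson probabilities:
  f_I = 0.0052645
  f_II = 0.119369
Unnormalised posteriors:
  P(Z=I)·f_I = 0.88 × 0.0052645 = 0.00463276
  P(Z=II)·f_II = 0.12 × 0.119369 = 0.0143243
Normaliser: 0.00463276 + 0.0143243 = 0.0189571
So the posterior for Line I is 0.00463276 / 0.0189571 ≈ 0.244.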